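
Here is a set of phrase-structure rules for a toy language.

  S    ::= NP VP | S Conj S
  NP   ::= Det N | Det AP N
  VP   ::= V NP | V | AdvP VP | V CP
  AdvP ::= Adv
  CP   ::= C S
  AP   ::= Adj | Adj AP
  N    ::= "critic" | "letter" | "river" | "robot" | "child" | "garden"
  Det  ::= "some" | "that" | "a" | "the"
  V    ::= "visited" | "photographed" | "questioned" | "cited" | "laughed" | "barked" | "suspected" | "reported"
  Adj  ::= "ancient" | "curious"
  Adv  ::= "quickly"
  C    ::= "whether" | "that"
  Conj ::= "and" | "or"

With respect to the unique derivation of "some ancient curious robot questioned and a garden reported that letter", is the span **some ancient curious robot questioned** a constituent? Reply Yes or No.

[S [S [NP [Det some] [AP [Adj ancient] [AP [Adj curious]]] [N robot]] [VP [V questioned]]] [Conj and] [S [NP [Det a] [N garden]] [VP [V reported] [NP [Det that] [N letter]]]]]
The words 'some ancient curious robot questioned' are exhaustively dominated by a single S node (built by S → NP VP), so they form a constituent.

Yes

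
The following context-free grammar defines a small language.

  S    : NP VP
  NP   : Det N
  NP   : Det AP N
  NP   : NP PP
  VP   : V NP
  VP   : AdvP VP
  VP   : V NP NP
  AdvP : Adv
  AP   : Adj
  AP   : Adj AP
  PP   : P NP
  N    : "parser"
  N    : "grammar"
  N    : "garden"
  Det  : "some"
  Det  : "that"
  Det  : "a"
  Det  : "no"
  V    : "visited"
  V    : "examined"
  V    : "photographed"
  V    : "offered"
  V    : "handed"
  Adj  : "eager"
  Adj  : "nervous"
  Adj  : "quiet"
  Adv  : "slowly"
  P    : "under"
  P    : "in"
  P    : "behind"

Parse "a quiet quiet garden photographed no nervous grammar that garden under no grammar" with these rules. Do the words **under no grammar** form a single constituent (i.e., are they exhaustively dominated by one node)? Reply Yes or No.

[S [NP [Det a] [AP [Adj quiet] [AP [Adj quiet]]] [N garden]] [VP [V photographed] [NP [Det no] [AP [Adj nervous]] [N grammar]] [NP [NP [Det that] [N garden]] [PP [P under] [NP [Det no] [N grammar]]]]]]
The words 'under no grammar' are exhaustively dominated by a single PP node (built by PP → P NP), so they form a constituent.

Yes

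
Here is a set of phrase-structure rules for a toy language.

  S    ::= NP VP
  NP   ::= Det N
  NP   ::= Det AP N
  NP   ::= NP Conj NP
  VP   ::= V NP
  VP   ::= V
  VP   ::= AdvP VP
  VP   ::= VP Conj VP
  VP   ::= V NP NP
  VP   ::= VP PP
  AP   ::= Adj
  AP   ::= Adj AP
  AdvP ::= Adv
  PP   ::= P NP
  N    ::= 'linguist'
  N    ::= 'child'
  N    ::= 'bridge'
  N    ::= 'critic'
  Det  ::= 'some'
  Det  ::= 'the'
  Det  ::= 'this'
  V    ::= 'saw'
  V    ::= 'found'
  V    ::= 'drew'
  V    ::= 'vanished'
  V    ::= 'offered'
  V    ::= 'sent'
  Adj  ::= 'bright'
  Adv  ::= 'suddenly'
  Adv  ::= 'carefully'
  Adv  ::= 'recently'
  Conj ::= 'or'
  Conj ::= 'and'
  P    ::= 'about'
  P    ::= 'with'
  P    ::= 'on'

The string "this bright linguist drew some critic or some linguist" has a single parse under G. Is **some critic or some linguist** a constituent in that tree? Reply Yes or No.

[S [NP [Det this] [AP [Adj bright]] [N linguist]] [VP [V drew] [NP [NP [Det some] [N critic]] [Conj or] [NP [Det some] [N linguist]]]]]
The words 'some critic or some linguist' are exhaustively dominated by a single NP node (built by NP → NP Conj NP), so they form a constituent.

Yes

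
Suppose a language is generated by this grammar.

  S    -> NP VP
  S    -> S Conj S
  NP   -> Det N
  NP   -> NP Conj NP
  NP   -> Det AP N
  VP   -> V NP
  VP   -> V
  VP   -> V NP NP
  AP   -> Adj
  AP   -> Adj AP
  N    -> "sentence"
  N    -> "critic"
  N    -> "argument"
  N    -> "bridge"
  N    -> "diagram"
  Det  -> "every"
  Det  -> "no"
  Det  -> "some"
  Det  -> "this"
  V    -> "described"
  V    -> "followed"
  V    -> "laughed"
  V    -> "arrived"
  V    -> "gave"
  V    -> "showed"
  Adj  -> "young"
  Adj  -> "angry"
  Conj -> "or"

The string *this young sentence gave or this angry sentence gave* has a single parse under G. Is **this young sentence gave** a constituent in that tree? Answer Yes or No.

[S [S [NP [Det this] [AP [Adj young]] [N sentence]] [VP [V gave]]] [Conj or] [S [NP [Det this] [AP [Adj angry]] [N sentence]] [VP [V gave]]]]
The words 'this young sentence gave' are exhaustively dominated by a single S node (built by S → NP VP), so they form a constituent.

Yes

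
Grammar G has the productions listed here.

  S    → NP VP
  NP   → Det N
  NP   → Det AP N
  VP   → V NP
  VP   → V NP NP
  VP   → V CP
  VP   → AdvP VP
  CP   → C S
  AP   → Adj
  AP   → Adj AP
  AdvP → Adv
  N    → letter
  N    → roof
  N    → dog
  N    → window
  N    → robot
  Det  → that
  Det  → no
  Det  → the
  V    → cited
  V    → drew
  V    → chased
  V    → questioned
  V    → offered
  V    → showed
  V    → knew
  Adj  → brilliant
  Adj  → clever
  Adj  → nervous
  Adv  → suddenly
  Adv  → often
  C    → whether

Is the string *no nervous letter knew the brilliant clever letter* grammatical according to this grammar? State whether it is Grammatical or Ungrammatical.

[S [NP [Det no] [AP [Adj nervous]] [N letter]] [VP [V knew] [NP [Det the] [AP [Adj brilliant] [AP [Adj clever]]] [N letter]]]]
Each bracket corresponds to one application of a listed rule, so the string is derivable from S.

Grammatical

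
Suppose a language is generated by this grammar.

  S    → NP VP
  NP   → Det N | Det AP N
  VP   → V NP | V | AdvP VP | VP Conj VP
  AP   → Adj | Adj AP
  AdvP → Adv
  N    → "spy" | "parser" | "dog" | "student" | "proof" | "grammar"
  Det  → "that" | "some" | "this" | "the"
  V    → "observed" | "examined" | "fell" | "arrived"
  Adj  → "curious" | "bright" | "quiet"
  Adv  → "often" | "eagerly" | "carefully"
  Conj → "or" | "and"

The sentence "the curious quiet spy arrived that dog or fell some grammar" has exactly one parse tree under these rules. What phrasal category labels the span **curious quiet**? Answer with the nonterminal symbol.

AP

S
  NP
    Det: the
    AP
      Adj: curious
      AP
        Adj: quiet
    N: spy
  VP
    VP
      V: arrived
      NP
        Det: that
        N: dog
    Conj: or
    VP
      V: fell
      NP
        Det: some
        N: grammar
The span 'curious quiet' is the AP node built by AP → Adj AP.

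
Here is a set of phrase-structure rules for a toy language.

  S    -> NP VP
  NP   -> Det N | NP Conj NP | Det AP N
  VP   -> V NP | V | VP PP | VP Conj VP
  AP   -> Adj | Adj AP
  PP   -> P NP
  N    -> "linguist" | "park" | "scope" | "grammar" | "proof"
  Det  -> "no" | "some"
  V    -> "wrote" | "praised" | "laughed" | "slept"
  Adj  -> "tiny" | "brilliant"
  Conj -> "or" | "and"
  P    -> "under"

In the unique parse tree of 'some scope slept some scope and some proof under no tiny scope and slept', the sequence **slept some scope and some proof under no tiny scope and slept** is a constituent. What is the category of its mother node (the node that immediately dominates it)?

S
  NP
    Det: some
    N: scope
  VP
    VP
      VP
        V: slept
        NP
          NP
            Det: some
            N: scope
          Conj: and
          NP
            Det: some
            N: proof
      PP
        P: under
        NP
          Det: no
          AP
            Adj: tiny
          N: scope
    Conj: and
    VP
      V: slept
The span 'slept some scope and some proof under no tiny scope and slept' is the VP node built by VP → VP Conj VP.
Its mother is the S built by S → NP VP.

S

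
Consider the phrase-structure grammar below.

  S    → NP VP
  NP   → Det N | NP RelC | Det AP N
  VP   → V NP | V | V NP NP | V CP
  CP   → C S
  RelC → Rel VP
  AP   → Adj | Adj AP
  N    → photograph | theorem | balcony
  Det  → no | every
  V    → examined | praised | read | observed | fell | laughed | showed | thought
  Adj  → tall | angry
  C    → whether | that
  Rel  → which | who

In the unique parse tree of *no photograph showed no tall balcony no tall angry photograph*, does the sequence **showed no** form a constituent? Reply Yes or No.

[S [NP [Det no] [N photograph]] [VP [V showed] [NP [Det no] [AP [Adj tall]] [N balcony]] [NP [Det no] [AP [Adj tall] [AP [Adj angry]]] [N photograph]]]]
The smallest constituent containing 'showed no' is the VP spanning 'showed no tall balcony no tall angry photograph'; no single node in the tree dominates exactly the given words.

No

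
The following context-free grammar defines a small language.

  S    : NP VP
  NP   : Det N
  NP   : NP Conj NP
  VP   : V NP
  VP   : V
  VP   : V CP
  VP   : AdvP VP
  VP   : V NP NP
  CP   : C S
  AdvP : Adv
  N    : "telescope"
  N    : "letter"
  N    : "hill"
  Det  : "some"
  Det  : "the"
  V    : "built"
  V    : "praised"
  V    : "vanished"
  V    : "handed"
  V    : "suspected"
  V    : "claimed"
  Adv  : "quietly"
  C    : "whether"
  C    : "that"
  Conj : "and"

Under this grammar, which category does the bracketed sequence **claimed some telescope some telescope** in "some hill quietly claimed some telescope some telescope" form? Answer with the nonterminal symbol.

S
  NP
    Det: some
    N: hill
  VP
    AdvP
      Adv: quietly
    VP
      V: claimed
      NP
        Det: some
        N: telescope
      NP
        Det: some
        N: telescope
The span 'claimed some telescope some telescope' is the VP node built by VP → V NP NP.

VP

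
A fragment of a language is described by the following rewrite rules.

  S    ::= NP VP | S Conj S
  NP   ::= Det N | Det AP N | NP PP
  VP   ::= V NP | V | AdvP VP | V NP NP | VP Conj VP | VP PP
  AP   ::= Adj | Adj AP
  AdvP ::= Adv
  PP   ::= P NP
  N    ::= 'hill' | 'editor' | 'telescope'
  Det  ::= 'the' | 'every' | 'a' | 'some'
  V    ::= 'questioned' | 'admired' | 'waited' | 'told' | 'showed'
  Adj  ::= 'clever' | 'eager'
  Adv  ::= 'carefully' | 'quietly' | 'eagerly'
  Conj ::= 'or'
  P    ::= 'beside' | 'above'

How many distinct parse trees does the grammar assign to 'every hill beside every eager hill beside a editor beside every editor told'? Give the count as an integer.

Two of the 5 distinct bracketings:
[S [NP [NP [Det every] [N hill]] [PP [P beside] [NP [NP [Det every] [AP [Adj eager]] [N hill]] [PP [P beside] [NP [NP [Det a] [N editor]] [PP [P beside] [NP [Det every] [N editor]]]]]]]] [VP [V told]]]
[S [NP [NP [Det every] [N hill]] [PP [P beside] [NP [NP [NP [Det every] [AP [Adj eager]] [N hill]] [PP [P beside] [NP [Det a] [N editor]]]] [PP [P beside] [NP [Det every] [N editor]]]]]] [VP [V told]]]
The trees differ in how a recursive rule is bracketed over the same span.

5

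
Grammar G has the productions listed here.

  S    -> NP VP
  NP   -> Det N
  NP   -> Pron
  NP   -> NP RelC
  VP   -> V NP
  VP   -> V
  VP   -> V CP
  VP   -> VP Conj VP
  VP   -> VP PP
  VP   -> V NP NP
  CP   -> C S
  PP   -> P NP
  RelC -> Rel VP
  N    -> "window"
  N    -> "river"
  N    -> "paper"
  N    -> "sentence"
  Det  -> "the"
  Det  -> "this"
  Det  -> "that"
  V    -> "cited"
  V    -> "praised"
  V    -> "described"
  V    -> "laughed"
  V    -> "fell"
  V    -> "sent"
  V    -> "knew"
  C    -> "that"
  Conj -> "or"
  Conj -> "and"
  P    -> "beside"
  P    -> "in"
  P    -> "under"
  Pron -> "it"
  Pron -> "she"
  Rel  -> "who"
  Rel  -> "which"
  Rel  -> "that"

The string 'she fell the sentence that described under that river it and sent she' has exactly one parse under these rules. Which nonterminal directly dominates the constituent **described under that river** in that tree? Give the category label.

RelC

[S [NP [Pron she]] [VP [VP [V fell] [NP [NP [Det the] [N sentence]] [RelC [Rel that] [VP [VP [V described]] [PP [P under] [NP [Det that] [N river]]]]]] [NP [Pron it]]] [Conj and] [VP [V sent] [NP [Pron she]]]]]
The span 'described under that river' is the VP node built by VP → VP PP.
Its mother is the RelC built by RelC → Rel VP.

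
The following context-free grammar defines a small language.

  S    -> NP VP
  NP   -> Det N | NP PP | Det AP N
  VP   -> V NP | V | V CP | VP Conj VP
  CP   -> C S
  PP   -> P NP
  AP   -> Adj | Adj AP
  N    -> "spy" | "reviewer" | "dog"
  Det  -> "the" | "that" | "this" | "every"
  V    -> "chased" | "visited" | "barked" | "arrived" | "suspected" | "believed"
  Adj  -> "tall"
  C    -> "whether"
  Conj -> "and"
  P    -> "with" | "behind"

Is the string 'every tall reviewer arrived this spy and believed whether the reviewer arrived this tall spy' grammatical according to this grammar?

[S [NP [Det every] [AP [Adj tall]] [N reviewer]] [VP [VP [V arrived] [NP [Det this] [N spy]]] [Conj and] [VP [V believed] [CP [C whether] [S [NP [Det the] [N reviewer]] [VP [V arrived] [NP [Det this] [AP [Adj tall]] [N spy]]]]]]]]
Every word is introduced by a lexical rule and the phrasal rules combine the resulting categories into a single S.

Grammatical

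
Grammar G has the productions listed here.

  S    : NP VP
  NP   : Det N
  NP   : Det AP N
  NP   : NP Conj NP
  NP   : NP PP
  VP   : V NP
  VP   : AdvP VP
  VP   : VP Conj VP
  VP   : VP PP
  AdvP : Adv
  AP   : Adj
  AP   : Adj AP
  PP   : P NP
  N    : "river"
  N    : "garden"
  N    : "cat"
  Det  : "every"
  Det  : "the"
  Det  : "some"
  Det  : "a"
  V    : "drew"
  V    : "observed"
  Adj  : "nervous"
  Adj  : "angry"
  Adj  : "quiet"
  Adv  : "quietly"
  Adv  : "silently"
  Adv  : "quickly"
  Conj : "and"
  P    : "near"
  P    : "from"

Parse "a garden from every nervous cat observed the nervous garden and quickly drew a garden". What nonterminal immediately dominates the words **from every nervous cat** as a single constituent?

S
  NP
    NP
      Det: a
      N: garden
    PP
      P: from
      NP
        Det: every
        AP
          Adj: nervous
        N: cat
  VP
    VP
      V: observed
      NP
        Det: the
        AP
          Adj: nervous
        N: garden
    Conj: and
    VP
      AdvP
        Adv: quickly
      VP
        V: drew
        NP
          Det: a
          N: garden
The span 'from every nervous cat' is the PP node built by PP → P NP.

PP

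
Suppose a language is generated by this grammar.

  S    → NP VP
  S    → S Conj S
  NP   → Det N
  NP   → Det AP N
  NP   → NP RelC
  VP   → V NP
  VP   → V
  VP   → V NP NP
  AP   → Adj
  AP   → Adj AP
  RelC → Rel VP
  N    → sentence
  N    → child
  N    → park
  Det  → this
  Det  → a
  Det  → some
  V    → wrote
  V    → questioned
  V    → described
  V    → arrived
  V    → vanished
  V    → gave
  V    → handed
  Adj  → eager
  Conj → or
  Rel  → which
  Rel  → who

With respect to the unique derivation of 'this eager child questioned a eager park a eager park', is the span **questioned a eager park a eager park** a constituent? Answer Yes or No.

Yes

[S [NP [Det this] [AP [Adj eager]] [N child]] [VP [V questioned] [NP [Det a] [AP [Adj eager]] [N park]] [NP [Det a] [AP [Adj eager]] [N park]]]]
The words 'questioned a eager park a eager park' are exhaustively dominated by a single VP node (built by VP → V NP NP), so they form a constituent.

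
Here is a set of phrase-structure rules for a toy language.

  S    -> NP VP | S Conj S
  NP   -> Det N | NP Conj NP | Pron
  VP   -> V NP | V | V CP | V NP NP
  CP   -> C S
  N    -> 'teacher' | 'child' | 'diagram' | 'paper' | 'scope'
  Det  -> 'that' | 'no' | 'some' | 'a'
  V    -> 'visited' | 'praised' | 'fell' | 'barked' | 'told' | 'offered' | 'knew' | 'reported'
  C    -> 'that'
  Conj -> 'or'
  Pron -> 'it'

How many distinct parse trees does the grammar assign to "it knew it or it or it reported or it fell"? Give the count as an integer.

4

Two of the 4 distinct bracketings:
[S [S [NP [Pron it]] [VP [V knew] [NP [Pron it]]]] [Conj or] [S [S [NP [NP [Pron it]] [Conj or] [NP [Pron it]]] [VP [V reported]]] [Conj or] [S [NP [Pron it]] [VP [V fell]]]]]
[S [S [NP [Pron it]] [VP [V knew] [NP [NP [Pron it]] [Conj or] [NP [Pron it]]]]] [Conj or] [S [S [NP [Pron it]] [VP [V reported]]] [Conj or] [S [NP [Pron it]] [VP [V fell]]]]]
The trees differ in how a recursive rule is bracketed over the same span.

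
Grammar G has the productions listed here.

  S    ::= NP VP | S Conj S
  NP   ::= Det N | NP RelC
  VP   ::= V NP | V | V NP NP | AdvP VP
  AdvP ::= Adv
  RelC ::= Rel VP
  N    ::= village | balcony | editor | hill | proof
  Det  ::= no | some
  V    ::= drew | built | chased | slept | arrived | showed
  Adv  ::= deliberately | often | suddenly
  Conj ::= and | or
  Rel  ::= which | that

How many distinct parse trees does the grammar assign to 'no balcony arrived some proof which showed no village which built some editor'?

Two of the 6 distinct bracketings:
[S [NP [Det no] [N balcony]] [VP [V arrived] [NP [NP [Det some] [N proof]] [RelC [Rel which] [VP [V showed] [NP [NP [Det no] [N village]] [RelC [Rel which] [VP [V built] [NP [Det some] [N editor]]]]]]]]]]
[S [NP [Det no] [N balcony]] [VP [V arrived] [NP [NP [Det some] [N proof]] [RelC [Rel which] [VP [V showed] [NP [NP [Det no] [N village]] [RelC [Rel which] [VP [V built]]]] [NP [Det some] [N editor]]]]]]]
The difference turns on whether VP → V is used at the relevant span, versus an alternative expansion of VP.

6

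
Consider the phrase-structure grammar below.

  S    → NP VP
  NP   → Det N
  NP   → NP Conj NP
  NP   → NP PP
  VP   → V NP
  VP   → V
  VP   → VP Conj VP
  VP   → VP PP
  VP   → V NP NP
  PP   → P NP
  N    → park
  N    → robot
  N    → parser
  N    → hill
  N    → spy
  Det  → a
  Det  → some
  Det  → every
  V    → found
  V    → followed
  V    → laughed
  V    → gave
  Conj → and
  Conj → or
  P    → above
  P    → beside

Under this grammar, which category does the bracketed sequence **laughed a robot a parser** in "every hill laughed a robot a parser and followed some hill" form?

S
  NP
    Det: every
    N: hill
  VP
    VP
      V: laughed
      NP
        Det: a
        N: robot
      NP
        Det: a
        N: parser
    Conj: and
    VP
      V: followed
      NP
        Det: some
        N: hill
The span 'laughed a robot a parser' is the VP node built by VP → V NP NP.

VP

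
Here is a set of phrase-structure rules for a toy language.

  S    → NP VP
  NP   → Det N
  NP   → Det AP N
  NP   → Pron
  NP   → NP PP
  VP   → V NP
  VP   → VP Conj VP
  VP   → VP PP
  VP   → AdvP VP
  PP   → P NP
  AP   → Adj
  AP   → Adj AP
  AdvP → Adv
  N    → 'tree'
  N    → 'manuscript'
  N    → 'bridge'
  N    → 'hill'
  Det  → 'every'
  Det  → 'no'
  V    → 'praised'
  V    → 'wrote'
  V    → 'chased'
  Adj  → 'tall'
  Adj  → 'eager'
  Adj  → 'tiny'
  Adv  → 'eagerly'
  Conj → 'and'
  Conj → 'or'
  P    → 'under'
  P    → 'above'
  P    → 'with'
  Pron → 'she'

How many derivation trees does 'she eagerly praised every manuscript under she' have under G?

Two of the 3 distinct bracketings:
[S [NP [Pron she]] [VP [VP [AdvP [Adv eagerly]] [VP [V praised] [NP [Det every] [N manuscript]]]] [PP [P under] [NP [Pron she]]]]]
[S [NP [Pron she]] [VP [AdvP [Adv eagerly]] [VP [V praised] [NP [NP [Det every] [N manuscript]] [PP [P under] [NP [Pron she]]]]]]]
The difference turns on whether NP → NP PP is used at the relevant span, versus an alternative expansion of NP.

3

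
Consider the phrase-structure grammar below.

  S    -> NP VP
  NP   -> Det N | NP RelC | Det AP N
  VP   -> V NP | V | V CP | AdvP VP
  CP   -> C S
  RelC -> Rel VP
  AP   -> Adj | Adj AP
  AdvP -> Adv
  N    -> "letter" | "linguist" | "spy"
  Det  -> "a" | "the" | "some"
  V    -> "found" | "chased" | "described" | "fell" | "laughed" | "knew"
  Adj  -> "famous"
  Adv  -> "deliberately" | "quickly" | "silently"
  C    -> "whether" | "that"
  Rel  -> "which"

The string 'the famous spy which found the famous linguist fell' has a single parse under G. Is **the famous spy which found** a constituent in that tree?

[S [NP [NP [Det the] [AP [Adj famous]] [N spy]] [RelC [Rel which] [VP [V found] [NP [Det the] [AP [Adj famous]] [N linguist]]]]] [VP [V fell]]]
The smallest constituent containing 'the famous spy which found' is the NP spanning 'the famous spy which found the famous linguist'; no single node in the tree dominates exactly the given words.

No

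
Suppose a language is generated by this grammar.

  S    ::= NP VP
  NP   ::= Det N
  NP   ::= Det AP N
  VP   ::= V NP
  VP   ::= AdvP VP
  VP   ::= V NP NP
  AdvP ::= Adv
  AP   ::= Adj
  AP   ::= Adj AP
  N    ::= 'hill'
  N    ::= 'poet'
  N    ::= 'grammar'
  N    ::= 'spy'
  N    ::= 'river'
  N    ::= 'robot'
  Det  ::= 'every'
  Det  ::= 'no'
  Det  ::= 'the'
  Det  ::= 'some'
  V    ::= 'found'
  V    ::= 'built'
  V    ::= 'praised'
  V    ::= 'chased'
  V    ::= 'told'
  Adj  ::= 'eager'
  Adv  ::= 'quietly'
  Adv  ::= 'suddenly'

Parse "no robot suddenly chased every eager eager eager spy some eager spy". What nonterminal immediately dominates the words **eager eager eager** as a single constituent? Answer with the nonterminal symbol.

AP

[S [NP [Det no] [N robot]] [VP [AdvP [Adv suddenly]] [VP [V chased] [NP [Det every] [AP [Adj eager] [AP [Adj eager] [AP [Adj eager]]]] [N spy]] [NP [Det some] [AP [Adj eager]] [N spy]]]]]
The span 'eager eager eager' is the AP node built by AP → Adj AP.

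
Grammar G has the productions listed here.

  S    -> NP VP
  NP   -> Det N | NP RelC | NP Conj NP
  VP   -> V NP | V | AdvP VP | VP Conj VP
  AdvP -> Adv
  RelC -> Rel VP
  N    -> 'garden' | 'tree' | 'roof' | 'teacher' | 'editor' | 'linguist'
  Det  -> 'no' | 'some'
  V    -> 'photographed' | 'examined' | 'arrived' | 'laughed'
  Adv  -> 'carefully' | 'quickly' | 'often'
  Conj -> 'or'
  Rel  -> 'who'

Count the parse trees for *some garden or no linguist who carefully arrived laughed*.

The two bracketings:
[S [NP [NP [NP [Det some] [N garden]] [Conj or] [NP [Det no] [N linguist]]] [RelC [Rel who] [VP [AdvP [Adv carefully]] [VP [V arrived]]]]] [VP [V laughed]]]
[S [NP [NP [Det some] [N garden]] [Conj or] [NP [NP [Det no] [N linguist]] [RelC [Rel who] [VP [AdvP [Adv carefully]] [VP [V arrived]]]]]] [VP [V laughed]]]
The trees differ in how a recursive rule is bracketed over the same span.

2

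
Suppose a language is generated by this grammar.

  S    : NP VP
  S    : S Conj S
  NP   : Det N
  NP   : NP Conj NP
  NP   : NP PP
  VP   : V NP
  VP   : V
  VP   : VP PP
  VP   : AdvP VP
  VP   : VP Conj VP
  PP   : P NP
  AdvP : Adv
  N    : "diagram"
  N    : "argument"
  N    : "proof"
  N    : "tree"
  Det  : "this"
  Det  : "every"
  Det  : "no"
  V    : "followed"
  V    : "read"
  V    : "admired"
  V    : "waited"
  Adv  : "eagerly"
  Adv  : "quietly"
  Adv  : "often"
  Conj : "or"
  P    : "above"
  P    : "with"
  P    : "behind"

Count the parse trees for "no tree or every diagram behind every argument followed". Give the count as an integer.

2

The two bracketings:
[S [NP [NP [Det no] [N tree]] [Conj or] [NP [NP [Det every] [N diagram]] [PP [P behind] [NP [Det every] [N argument]]]]] [VP [V followed]]]
[S [NP [NP [NP [Det no] [N tree]] [Conj or] [NP [Det every] [N diagram]]] [PP [P behind] [NP [Det every] [N argument]]]] [VP [V followed]]]
The trees differ in how a recursive rule is bracketed over the same span.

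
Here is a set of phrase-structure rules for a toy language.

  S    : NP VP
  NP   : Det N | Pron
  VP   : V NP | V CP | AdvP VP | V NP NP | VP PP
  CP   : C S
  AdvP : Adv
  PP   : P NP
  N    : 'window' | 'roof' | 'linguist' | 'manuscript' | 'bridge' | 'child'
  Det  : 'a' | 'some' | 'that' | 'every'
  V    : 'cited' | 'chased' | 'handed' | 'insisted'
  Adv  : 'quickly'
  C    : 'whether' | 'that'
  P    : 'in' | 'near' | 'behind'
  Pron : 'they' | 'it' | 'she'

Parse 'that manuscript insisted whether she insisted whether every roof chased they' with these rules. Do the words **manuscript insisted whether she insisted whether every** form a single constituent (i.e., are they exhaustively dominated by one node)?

[S [NP [Det that] [N manuscript]] [VP [V insisted] [CP [C whether] [S [NP [Pron she]] [VP [V insisted] [CP [C whether] [S [NP [Det every] [N roof]] [VP [V chased] [NP [Pron they]]]]]]]]]]
The smallest constituent containing 'manuscript insisted whether she insisted whether every' is the S spanning 'that manuscript insisted whether she insisted whether every roof chased they'; no single node in the tree dominates exactly the given words.

No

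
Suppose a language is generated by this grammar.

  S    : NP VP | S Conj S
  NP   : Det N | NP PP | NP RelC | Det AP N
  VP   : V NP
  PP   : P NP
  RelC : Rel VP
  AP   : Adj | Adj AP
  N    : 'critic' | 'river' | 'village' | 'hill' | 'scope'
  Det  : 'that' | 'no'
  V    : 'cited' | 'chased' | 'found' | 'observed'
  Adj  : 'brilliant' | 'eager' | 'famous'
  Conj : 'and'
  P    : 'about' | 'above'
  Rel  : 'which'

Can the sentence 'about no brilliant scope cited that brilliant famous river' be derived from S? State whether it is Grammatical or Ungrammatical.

Ungrammatical

For S → NP VP, no prefix of the string parses as an NP. The alternative S rule S → S Conj S likewise has no satisfying split.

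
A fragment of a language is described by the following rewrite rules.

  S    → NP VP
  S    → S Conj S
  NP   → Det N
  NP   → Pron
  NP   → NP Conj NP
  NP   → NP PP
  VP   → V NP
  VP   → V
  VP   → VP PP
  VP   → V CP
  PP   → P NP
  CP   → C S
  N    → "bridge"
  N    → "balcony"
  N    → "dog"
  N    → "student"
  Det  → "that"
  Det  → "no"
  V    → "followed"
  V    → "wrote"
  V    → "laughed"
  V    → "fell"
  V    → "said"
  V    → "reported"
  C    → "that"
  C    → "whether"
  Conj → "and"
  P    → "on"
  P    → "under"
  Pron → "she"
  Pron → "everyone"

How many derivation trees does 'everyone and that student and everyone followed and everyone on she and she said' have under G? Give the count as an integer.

4

Two of the 4 distinct bracketings:
[S [S [NP [NP [Pron everyone]] [Conj and] [NP [NP [Det that] [N student]] [Conj and] [NP [Pron everyone]]]] [VP [V followed]]] [Conj and] [S [NP [NP [NP [Pron everyone]] [PP [P on] [NP [Pron she]]]] [Conj and] [NP [Pron she]]] [VP [V said]]]]
[S [S [NP [NP [Pron everyone]] [Conj and] [NP [NP [Det that] [N student]] [Conj and] [NP [Pron everyone]]]] [VP [V followed]]] [Conj and] [S [NP [NP [Pron everyone]] [PP [P on] [NP [NP [Pron she]] [Conj and] [NP [Pron she]]]]] [VP [V said]]]]
The trees differ in how a recursive rule is bracketed over the same span.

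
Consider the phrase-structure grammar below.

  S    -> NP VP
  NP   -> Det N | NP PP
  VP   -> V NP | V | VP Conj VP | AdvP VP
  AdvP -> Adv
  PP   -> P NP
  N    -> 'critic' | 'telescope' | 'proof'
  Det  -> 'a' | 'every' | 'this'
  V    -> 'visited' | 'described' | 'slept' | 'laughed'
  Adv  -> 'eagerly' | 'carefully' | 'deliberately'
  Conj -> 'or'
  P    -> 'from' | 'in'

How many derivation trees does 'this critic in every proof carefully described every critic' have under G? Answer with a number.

[S [NP [NP [Det this] [N critic]] [PP [P in] [NP [Det every] [N proof]]]] [VP [AdvP [Adv carefully]] [VP [V described] [NP [Det every] [N critic]]]]]
No rule offers an alternative attachment or grouping for any span, so this is the only derivation.

1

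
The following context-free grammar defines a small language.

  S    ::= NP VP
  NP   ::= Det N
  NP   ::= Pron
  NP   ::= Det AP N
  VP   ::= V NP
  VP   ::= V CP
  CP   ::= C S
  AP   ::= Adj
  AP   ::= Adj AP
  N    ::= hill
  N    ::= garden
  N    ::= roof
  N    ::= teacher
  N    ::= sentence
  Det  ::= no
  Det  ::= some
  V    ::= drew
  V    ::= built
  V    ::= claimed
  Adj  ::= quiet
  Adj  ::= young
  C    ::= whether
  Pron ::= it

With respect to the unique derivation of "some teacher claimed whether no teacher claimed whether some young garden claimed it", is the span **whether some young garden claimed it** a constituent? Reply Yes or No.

[S [NP [Det some] [N teacher]] [VP [V claimed] [CP [C whether] [S [NP [Det no] [N teacher]] [VP [V claimed] [CP [C whether] [S [NP [Det some] [AP [Adj young]] [N garden]] [VP [V claimed] [NP [Pron it]]]]]]]]]]
The words 'whether some young garden claimed it' are exhaustively dominated by a single CP node (built by CP → C S), so they form a constituent.

Yes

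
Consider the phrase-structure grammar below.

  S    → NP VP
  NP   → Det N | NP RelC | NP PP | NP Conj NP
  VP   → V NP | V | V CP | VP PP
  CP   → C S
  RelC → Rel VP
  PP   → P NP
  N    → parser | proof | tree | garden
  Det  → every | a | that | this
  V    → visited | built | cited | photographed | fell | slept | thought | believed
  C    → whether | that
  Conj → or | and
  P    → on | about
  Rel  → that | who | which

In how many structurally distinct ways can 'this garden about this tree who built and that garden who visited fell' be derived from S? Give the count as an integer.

7

Two of the 7 distinct bracketings:
[S [NP [NP [NP [Det this] [N garden]] [PP [P about] [NP [NP [NP [Det this] [N tree]] [RelC [Rel who] [VP [V built]]]] [Conj and] [NP [Det that] [N garden]]]]] [RelC [Rel who] [VP [V visited]]]] [VP [V fell]]]
[S [NP [NP [NP [NP [NP [Det this] [N garden]] [PP [P about] [NP [Det this] [N tree]]]] [RelC [Rel who] [VP [V built]]]] [Conj and] [NP [Det that] [N garden]]] [RelC [Rel who] [VP [V visited]]]] [VP [V fell]]]
The trees differ in how a recursive rule is bracketed over the same span.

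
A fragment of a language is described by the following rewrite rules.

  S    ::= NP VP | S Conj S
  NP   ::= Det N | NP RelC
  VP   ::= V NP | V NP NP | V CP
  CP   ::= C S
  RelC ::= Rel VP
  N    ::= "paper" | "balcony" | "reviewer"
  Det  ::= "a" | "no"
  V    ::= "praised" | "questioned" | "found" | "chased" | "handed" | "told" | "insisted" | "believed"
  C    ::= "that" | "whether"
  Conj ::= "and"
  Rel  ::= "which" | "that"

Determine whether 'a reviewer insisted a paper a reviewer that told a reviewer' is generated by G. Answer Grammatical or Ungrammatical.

S
  NP
    Det: a
    N: reviewer
  VP
    V: insisted
    NP
      Det: a
      N: paper
    NP
      NP
        Det: a
        N: reviewer
      RelC
        Rel: that
        VP
          V: told
          NP
            Det: a
            N: reviewer
Each bracket corresponds to one application of a listed rule, so the string is derivable from S.

Grammatical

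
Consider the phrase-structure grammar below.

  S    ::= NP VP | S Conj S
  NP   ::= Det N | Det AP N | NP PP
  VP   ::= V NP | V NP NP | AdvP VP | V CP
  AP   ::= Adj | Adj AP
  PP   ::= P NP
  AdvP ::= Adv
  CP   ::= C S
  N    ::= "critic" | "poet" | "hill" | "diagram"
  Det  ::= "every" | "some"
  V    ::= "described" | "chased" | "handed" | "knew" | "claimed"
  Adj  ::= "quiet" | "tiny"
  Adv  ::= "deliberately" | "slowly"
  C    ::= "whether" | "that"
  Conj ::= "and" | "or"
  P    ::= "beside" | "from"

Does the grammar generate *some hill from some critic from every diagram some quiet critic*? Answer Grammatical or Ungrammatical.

Ungrammatical

For S → NP VP, every NP-prefix leaves a non-VP remainder: after 'some hill' the remainder is not a VP; after 'some hill from some critic' the remainder is not a VP; after 'some hill from some critic from every diagram' the remainder is not a VP. The alternative S rule S → S Conj S likewise has no satisfying split.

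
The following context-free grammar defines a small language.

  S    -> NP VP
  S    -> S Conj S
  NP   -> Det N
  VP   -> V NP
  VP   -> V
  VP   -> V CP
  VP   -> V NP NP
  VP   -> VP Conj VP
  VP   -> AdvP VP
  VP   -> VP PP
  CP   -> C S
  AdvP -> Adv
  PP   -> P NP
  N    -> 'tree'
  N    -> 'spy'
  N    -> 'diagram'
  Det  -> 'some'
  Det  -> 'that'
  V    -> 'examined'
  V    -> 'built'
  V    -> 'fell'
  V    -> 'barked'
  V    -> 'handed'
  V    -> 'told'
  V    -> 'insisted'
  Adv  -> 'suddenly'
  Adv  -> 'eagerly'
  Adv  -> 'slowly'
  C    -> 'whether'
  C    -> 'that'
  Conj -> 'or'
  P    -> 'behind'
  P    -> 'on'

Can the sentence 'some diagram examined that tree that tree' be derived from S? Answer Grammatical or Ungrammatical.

Grammatical

S
  NP
    Det: some
    N: diagram
  VP
    V: examined
    NP
      Det: that
      N: tree
    NP
      Det: that
      N: tree
Every word is introduced by a lexical rule and the phrasal rules combine the resulting categories into a single S.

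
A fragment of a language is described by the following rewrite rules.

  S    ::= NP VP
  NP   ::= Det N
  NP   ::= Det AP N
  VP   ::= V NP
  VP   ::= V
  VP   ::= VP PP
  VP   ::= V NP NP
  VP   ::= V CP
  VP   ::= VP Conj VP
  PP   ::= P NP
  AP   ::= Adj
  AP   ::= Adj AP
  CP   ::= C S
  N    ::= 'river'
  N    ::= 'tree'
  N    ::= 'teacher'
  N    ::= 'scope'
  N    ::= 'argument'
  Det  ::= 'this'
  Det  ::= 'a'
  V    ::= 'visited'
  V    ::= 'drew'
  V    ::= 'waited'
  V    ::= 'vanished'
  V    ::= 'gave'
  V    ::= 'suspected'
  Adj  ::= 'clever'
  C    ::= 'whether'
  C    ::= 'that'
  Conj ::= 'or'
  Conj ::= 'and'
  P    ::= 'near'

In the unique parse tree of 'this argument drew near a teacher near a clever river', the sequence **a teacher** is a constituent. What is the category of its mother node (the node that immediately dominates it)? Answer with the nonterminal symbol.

PP

S
  NP
    Det: this
    N: argument
  VP
    VP
      VP
        V: drew
      PP
        P: near
        NP
          Det: a
          N: teacher
    PP
      P: near
      NP
        Det: a
        AP
          Adj: clever
        N: river
The span 'a teacher' is the NP node built by NP → Det N.
Its mother is the PP built by PP → P NP.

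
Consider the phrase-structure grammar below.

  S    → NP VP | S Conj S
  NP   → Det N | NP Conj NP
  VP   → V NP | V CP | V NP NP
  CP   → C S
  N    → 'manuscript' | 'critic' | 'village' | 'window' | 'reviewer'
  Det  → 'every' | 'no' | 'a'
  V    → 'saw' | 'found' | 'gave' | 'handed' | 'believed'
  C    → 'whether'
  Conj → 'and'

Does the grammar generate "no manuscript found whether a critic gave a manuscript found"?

For S → NP VP, the only prefix that parses as NP is 'no manuscript', but the remainder 'found whether a critic gave a manuscript found' is not a VP under these rules. The alternative S rule S → S Conj S likewise has no satisfying split.

Ungrammatical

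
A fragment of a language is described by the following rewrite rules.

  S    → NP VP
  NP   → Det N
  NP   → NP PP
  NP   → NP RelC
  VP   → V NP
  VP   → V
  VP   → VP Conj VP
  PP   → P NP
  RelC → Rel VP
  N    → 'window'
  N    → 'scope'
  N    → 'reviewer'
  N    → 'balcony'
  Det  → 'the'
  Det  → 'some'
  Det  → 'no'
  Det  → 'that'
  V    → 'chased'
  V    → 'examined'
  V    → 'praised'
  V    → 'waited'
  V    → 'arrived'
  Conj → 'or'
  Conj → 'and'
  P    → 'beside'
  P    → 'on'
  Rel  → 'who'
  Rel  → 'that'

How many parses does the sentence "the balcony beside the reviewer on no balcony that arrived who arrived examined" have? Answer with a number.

9

Two of the 9 distinct bracketings:
[S [NP [NP [Det the] [N balcony]] [PP [P beside] [NP [NP [Det the] [N reviewer]] [PP [P on] [NP [NP [NP [Det no] [N balcony]] [RelC [Rel that] [VP [V arrived]]]] [RelC [Rel who] [VP [V arrived]]]]]]]] [VP [V examined]]]
[S [NP [NP [Det the] [N balcony]] [PP [P beside] [NP [NP [NP [Det the] [N reviewer]] [PP [P on] [NP [NP [Det no] [N balcony]] [RelC [Rel that] [VP [V arrived]]]]]] [RelC [Rel who] [VP [V arrived]]]]]] [VP [V examined]]]
The trees differ in how a recursive rule is bracketed over the same span.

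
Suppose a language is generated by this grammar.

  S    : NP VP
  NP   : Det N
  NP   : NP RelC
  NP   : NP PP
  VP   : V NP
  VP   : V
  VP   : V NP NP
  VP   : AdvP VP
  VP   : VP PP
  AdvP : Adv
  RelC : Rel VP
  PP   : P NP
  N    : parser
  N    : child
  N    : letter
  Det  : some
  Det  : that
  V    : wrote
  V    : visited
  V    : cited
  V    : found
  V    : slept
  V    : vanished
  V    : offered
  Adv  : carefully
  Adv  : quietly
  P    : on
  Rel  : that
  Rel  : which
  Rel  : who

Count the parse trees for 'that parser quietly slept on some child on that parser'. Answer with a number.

Two of the 5 distinct bracketings:
[S [NP [Det that] [N parser]] [VP [AdvP [Adv quietly]] [VP [VP [V slept]] [PP [P on] [NP [NP [Det some] [N child]] [PP [P on] [NP [Det that] [N parser]]]]]]]]
[S [NP [Det that] [N parser]] [VP [AdvP [Adv quietly]] [VP [VP [VP [V slept]] [PP [P on] [NP [Det some] [N child]]]] [PP [P on] [NP [Det that] [N parser]]]]]]
The difference turns on whether NP → NP PP is used at the relevant span, versus an alternative expansion of NP.

5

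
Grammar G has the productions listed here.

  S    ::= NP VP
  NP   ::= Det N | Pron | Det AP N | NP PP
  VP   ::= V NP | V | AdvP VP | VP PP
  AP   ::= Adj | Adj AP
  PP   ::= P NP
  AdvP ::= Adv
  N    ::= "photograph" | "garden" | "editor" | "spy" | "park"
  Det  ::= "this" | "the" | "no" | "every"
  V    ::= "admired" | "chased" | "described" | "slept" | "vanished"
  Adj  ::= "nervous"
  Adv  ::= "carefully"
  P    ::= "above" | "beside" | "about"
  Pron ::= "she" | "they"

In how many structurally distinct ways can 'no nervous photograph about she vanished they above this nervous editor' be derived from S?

2

The two bracketings:
[S [NP [NP [Det no] [AP [Adj nervous]] [N photograph]] [PP [P about] [NP [Pron she]]]] [VP [V vanished] [NP [NP [Pron they]] [PP [P above] [NP [Det this] [AP [Adj nervous]] [N editor]]]]]]
[S [NP [NP [Det no] [AP [Adj nervous]] [N photograph]] [PP [P about] [NP [Pron she]]]] [VP [VP [V vanished] [NP [Pron they]]] [PP [P above] [NP [Det this] [AP [Adj nervous]] [N editor]]]]]
The difference turns on whether VP → VP PP is used at the relevant span, versus an alternative expansion of VP.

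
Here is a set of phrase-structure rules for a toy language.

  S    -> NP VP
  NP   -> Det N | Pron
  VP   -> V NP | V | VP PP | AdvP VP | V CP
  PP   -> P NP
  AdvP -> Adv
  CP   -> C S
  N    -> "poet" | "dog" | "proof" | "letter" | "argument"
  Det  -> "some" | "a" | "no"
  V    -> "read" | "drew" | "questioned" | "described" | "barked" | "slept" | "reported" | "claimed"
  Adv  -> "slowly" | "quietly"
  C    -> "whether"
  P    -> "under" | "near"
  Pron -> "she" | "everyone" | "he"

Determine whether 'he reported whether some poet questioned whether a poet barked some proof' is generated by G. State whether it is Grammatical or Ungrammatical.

Grammatical

S
  NP
    Pron: he
  VP
    V: reported
    CP
      C: whether
      S
        NP
          Det: some
          N: poet
        VP
          V: questioned
          CP
            C: whether
            S
              NP
                Det: a
                N: poet
              VP
                V: barked
                NP
                  Det: some
                  N: proof
Every word is introduced by a lexical rule and the phrasal rules combine the resulting categories into a single S.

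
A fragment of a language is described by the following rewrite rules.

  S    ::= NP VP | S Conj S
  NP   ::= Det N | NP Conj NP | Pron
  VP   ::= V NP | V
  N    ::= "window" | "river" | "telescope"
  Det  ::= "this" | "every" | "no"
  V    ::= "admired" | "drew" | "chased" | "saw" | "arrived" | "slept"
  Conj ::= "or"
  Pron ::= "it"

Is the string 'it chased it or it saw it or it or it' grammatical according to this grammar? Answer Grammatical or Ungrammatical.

[S [S [NP [Pron it]] [VP [V chased] [NP [Pron it]]]] [Conj or] [S [NP [Pron it]] [VP [V saw] [NP [NP [Pron it]] [Conj or] [NP [NP [Pron it]] [Conj or] [NP [Pron it]]]]]]]
Every word is introduced by a lexical rule and the phrasal rules combine the resulting categories into a single S.

Grammatical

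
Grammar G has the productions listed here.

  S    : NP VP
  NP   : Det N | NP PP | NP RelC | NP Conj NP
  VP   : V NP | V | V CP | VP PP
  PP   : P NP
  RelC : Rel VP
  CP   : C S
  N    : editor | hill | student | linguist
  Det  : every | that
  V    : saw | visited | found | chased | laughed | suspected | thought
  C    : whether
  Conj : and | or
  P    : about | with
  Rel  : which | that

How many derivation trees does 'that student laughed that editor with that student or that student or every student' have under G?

Two of the 7 distinct bracketings:
[S [NP [Det that] [N student]] [VP [V laughed] [NP [NP [Det that] [N editor]] [PP [P with] [NP [NP [Det that] [N student]] [Conj or] [NP [NP [Det that] [N student]] [Conj or] [NP [Det every] [N student]]]]]]]]
[S [NP [Det that] [N student]] [VP [V laughed] [NP [NP [Det that] [N editor]] [PP [P with] [NP [NP [NP [Det that] [N student]] [Conj or] [NP [Det that] [N student]]] [Conj or] [NP [Det every] [N student]]]]]]]
The trees differ in how a recursive rule is bracketed over the same span.

7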